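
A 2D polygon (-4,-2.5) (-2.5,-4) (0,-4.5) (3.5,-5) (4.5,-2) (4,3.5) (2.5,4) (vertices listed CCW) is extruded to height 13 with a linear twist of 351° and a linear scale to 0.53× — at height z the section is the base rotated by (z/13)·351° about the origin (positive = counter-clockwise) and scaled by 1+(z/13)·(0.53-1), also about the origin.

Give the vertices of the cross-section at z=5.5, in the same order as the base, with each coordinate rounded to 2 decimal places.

Cross-section at z=5.5: (3.78,0.03) (3.38,1.69) (1.88,3.07) (-0.30,4.88) (-2.24,3.25) (-4.20,-0.72) (-3.38,-1.69)

t = z/height = 5.5/13 = 0.423077
s = 1 + (scale-1)·z/height = 1 + (0.53-1)·5.5/13 = 0.801154
θ = twist·z/height = 351°·5.5/13 = 148.5000° = 2.591814 rad
cos θ = -0.852640, sin θ = 0.522499 (intermediates below are computed at full precision and shown rounded to 5 d.p.)
v1: (-4,-2.5) → rotate → (4.71681,0.04161) → ×s → (3.77889,0.03333) → (3.78,0.03)
v2: (-2.5,-4) → rotate → (4.22159,2.10431) → ×s → (3.38215,1.68588) → (3.38,1.69)
v3: (0,-4.5) → rotate → (2.35124,3.83688) → ×s → (1.88371,3.07393) → (1.88,3.07)
v4: (3.5,-5) → rotate → (-0.37175,6.09195) → ×s → (-0.29783,4.88059) → (-0.30,4.88)
v5: (4.5,-2) → rotate → (-2.79188,4.05652) → ×s → (-2.23673,3.24990) → (-2.24,3.25)
v6: (4,3.5) → rotate → (-5.23931,-0.89425) → ×s → (-4.19749,-0.71643) → (-4.20,-0.72)
v7: (2.5,4) → rotate → (-4.22159,-2.10431) → ×s → (-3.38215,-1.68588) → (-3.38,-1.69)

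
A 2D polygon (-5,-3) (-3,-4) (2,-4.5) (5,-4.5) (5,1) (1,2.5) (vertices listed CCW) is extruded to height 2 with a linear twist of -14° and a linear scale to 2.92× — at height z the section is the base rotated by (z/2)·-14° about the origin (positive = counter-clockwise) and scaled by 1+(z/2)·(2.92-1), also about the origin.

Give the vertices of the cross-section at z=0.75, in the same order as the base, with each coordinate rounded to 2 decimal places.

Cross-section at z=0.75: (-9.04,-4.35) (-5.77,-6.38) (2.72,-8.02) (7.86,-8.49) (8.72,0.93) (2.11,4.12)

t = z/height = 0.75/2 = 0.375
s = 1 + (scale-1)·z/height = 1 + (2.92-1)·0.75/2 = 1.720000
θ = twist·z/height = -14°·0.75/2 = -5.2500° = -0.091630 rad
cos θ = 0.995805, sin θ = -0.091502 (intermediates below are computed at full precision and shown rounded to 5 d.p.)
v1: (-5,-3) → rotate → (-5.25353,-2.52991) → ×s → (-9.03607,-4.35144) → (-9.04,-4.35)
v2: (-3,-4) → rotate → (-3.35342,-3.70871) → ×s → (-5.76788,-6.37899) → (-5.77,-6.38)
v3: (2,-4.5) → rotate → (1.57985,-4.66413) → ×s → (2.71735,-8.02230) → (2.72,-8.02)
v4: (5,-4.5) → rotate → (4.56727,-4.93863) → ×s → (7.85570,-8.49444) → (7.86,-8.49)
v5: (5,1) → rotate → (5.07053,0.53830) → ×s → (8.72131,0.92587) → (8.72,0.93)
v6: (1,2.5) → rotate → (1.22456,2.39801) → ×s → (2.10624,4.12458) → (2.11,4.12)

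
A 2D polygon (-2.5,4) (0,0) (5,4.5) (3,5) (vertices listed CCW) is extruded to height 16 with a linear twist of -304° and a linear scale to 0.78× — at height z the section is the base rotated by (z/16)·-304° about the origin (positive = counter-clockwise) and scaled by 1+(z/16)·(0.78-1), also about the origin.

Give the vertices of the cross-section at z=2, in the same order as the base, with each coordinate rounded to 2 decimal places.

t = z/height = 2/16 = 0.125
s = 1 + (scale-1)·z/height = 1 + (0.78-1)·2/16 = 0.972500
θ = twist·z/height = -304°·2/16 = -38.0000° = -0.663225 rad
cos θ = 0.788011, sin θ = -0.615661 (intermediates below are computed at full precision and shown rounded to 5 d.p.)
v1: (-2.5,4) → rotate → (0.49262,4.69120) → ×s → (0.47907,4.56219) → (0.48,4.56)
v2: (0,0) → rotate → (0.00000,0.00000) → ×s → (0.00000,0.00000) → (0.00,0.00)
v3: (5,4.5) → rotate → (6.71053,0.46774) → ×s → (6.52599,0.45488) → (6.53,0.45)
v4: (3,5) → rotate → (5.44234,2.09307) → ×s → (5.29268,2.03551) → (5.29,2.04)

Cross-section at z=2: (0.48,4.56) (0.00,0.00) (6.53,0.45) (5.29,2.04)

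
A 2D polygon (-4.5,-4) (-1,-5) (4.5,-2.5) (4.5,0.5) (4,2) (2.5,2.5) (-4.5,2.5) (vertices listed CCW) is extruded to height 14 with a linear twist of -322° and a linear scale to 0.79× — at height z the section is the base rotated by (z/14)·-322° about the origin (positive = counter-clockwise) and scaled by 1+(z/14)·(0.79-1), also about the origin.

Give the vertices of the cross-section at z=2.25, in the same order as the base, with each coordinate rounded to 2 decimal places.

Cross-section at z=2.25: (-5.73,1.02) (-4.39,-2.23) (0.79,-4.91) (3.07,-3.12) (3.91,-1.84) (3.39,-0.40) (-0.79,4.91)

t = z/height = 2.25/14 = 0.160714
s = 1 + (scale-1)·z/height = 1 + (0.79-1)·2.25/14 = 0.966250
θ = twist·z/height = -322°·2.25/14 = -51.7500° = -0.903208 rad
cos θ = 0.619094, sin θ = -0.785317 (intermediates below are computed at full precision and shown rounded to 5 d.p.)
v1: (-4.5,-4) → rotate → (-5.92719,1.05755) → ×s → (-5.72715,1.02186) → (-5.73,1.02)
v2: (-1,-5) → rotate → (-4.54568,-2.31015) → ×s → (-4.39226,-2.23219) → (-4.39,-2.23)
v3: (4.5,-2.5) → rotate → (0.82263,-5.08166) → ×s → (0.79487,-4.91016) → (0.79,-4.91)
v4: (4.5,0.5) → rotate → (3.17858,-3.22438) → ×s → (3.07130,-3.11556) → (3.07,-3.12)
v5: (4,2) → rotate → (4.04701,-1.90308) → ×s → (3.91042,-1.83885) → (3.91,-1.84)
v6: (2.5,2.5) → rotate → (3.51103,-0.41556) → ×s → (3.39253,-0.40153) → (3.39,-0.40)
v7: (-4.5,2.5) → rotate → (-0.82263,5.08166) → ×s → (-0.79487,4.91016) → (-0.79,4.91)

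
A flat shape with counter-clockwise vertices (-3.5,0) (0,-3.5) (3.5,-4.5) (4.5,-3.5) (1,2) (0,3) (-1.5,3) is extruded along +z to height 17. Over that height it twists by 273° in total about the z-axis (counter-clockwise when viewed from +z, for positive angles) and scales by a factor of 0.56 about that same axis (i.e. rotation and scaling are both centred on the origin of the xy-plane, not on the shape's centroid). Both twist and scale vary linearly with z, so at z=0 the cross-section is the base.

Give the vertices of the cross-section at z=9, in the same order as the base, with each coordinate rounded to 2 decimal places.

t = z/height = 9/17 = 0.529412
s = 1 + (scale-1)·z/height = 1 + (0.56-1)·9/17 = 0.767059
θ = twist·z/height = 273°·9/17 = 144.5294° = 2.522514 rad
cos θ = -0.814414, sin θ = 0.580285 (intermediates below are computed at full precision and shown rounded to 5 d.p.)
v1: (-3.5,0) → rotate → (2.85045,-2.03100) → ×s → (2.18646,-1.55789) → (2.19,-1.56)
v2: (0,-3.5) → rotate → (2.03100,2.85045) → ×s → (1.55789,2.18646) → (1.56,2.19)
v3: (3.5,-4.5) → rotate → (-0.23916,5.69586) → ×s → (-0.18345,4.36906) → (-0.18,4.37)
v4: (4.5,-3.5) → rotate → (-1.63386,5.46173) → ×s → (-1.25327,4.18947) → (-1.25,4.19)
v5: (1,2) → rotate → (-1.97498,-1.04854) → ×s → (-1.51493,-0.80429) → (-1.51,-0.80)
v6: (0,3) → rotate → (-1.74085,-2.44324) → ×s → (-1.33534,-1.87411) → (-1.34,-1.87)
v7: (-1.5,3) → rotate → (-0.51923,-3.31367) → ×s → (-0.39828,-2.54178) → (-0.40,-2.54)

Cross-section at z=9: (2.19,-1.56) (1.56,2.19) (-0.18,4.37) (-1.25,4.19) (-1.51,-0.80) (-1.34,-1.87) (-0.40,-2.54)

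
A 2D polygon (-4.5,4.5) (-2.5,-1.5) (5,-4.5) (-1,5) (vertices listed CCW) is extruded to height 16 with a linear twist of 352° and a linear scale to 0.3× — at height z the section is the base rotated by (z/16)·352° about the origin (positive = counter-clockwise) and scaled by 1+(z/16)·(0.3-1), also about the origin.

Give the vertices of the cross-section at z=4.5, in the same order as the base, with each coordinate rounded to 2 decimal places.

t = z/height = 4.5/16 = 0.28125
s = 1 + (scale-1)·z/height = 1 + (0.3-1)·4.5/16 = 0.803125
θ = twist·z/height = 352°·4.5/16 = 99.0000° = 1.727876 rad
cos θ = -0.156434, sin θ = 0.987688 (intermediates below are computed at full precision and shown rounded to 5 d.p.)
v1: (-4.5,4.5) → rotate → (-3.74064,-5.14855) → ×s → (-3.00420,-4.13493) → (-3.00,-4.13)
v2: (-2.5,-1.5) → rotate → (1.87262,-2.23457) → ×s → (1.50395,-1.79464) → (1.50,-1.79)
v3: (5,-4.5) → rotate → (3.66243,5.64240) → ×s → (2.94139,4.53155) → (2.94,4.53)
v4: (-1,5) → rotate → (-4.78201,-1.76986) → ×s → (-3.84055,-1.42142) → (-3.84,-1.42)

Cross-section at z=4.5: (-3.00,-4.13) (1.50,-1.79) (2.94,4.53) (-3.84,-1.42)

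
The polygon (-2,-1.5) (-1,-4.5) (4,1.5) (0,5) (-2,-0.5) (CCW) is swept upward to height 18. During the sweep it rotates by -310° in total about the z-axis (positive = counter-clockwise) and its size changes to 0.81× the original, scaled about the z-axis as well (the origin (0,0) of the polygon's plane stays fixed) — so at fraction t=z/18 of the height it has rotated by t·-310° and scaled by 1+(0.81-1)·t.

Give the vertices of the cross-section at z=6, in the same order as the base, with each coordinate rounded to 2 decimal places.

Cross-section at z=6: (-0.94,2.15) (-3.89,1.88) (0.50,-3.97) (4.56,-1.08) (-0.02,1.93)

t = z/height = 6/18 = 0.333333
s = 1 + (scale-1)·z/height = 1 + (0.81-1)·6/18 = 0.936667
θ = twist·z/height = -310°·6/18 = -103.3333° = -1.803507 rad
cos θ = -0.230616, sin θ = -0.973045 (intermediates below are computed at full precision and shown rounded to 5 d.p.)
v1: (-2,-1.5) → rotate → (-0.99834,2.29201) → ×s → (-0.93511,2.14685) → (-0.94,2.15)
v2: (-1,-4.5) → rotate → (-4.14809,2.01082) → ×s → (-3.88537,1.88346) → (-3.89,1.88)
v3: (4,1.5) → rotate → (0.53710,-4.23810) → ×s → (0.50309,-3.96969) → (0.50,-3.97)
v4: (0,5) → rotate → (4.86522,-1.15308) → ×s → (4.55709,-1.08005) → (4.56,-1.08)
v5: (-2,-0.5) → rotate → (-0.02529,2.06140) → ×s → (-0.02369,1.93084) → (-0.02,1.93)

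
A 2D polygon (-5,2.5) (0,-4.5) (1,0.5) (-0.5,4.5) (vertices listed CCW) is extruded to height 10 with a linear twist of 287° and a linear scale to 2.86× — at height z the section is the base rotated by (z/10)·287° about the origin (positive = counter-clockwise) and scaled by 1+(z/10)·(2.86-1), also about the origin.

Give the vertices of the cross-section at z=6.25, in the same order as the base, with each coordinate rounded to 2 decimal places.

t = z/height = 6.25/10 = 0.625
s = 1 + (scale-1)·z/height = 1 + (2.86-1)·6.25/10 = 2.162500
θ = twist·z/height = 287°·6.25/10 = 179.3750° = 3.130684 rad
cos θ = -0.999941, sin θ = 0.010908 (intermediates below are computed at full precision and shown rounded to 5 d.p.)
v1: (-5,2.5) → rotate → (4.97243,-2.55439) → ×s → (10.75288,-5.52387) → (10.75,-5.52)
v2: (0,-4.5) → rotate → (0.04909,4.49973) → ×s → (0.10615,9.73067) → (0.11,9.73)
v3: (1,0.5) → rotate → (-1.00539,-0.48906) → ×s → (-2.17417,-1.05760) → (-2.17,-1.06)
v4: (-0.5,4.5) → rotate → (0.45088,-4.50519) → ×s → (0.97504,-9.74247) → (0.98,-9.74)

Cross-section at z=6.25: (10.75,-5.52) (0.11,9.73) (-2.17,-1.06) (0.98,-9.74)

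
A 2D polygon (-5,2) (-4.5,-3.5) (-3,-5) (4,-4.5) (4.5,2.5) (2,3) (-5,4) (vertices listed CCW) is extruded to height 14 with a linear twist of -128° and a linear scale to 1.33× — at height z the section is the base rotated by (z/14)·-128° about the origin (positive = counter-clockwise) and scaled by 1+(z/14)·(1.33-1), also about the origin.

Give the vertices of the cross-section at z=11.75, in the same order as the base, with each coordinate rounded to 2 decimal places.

t = z/height = 11.75/14 = 0.839286
s = 1 + (scale-1)·z/height = 1 + (1.33-1)·11.75/14 = 1.276964
θ = twist·z/height = -128°·11.75/14 = -107.4286° = -1.874982 rad
cos θ = -0.299517, sin θ = -0.954091 (intermediates below are computed at full precision and shown rounded to 5 d.p.)
v1: (-5,2) → rotate → (3.40577,4.17142) → ×s → (4.34904,5.32676) → (4.35,5.33)
v2: (-4.5,-3.5) → rotate → (-1.99149,5.34172) → ×s → (-2.54307,6.82118) → (-2.54,6.82)
v3: (-3,-5) → rotate → (-3.87191,4.35986) → ×s → (-4.94429,5.56738) → (-4.94,5.57)
v4: (4,-4.5) → rotate → (-5.49148,-2.46854) → ×s → (-7.01242,-3.15224) → (-7.01,-3.15)
v5: (4.5,2.5) → rotate → (1.03740,-5.04220) → ×s → (1.32473,-6.43871) → (1.32,-6.44)
v6: (2,3) → rotate → (2.26324,-2.80673) → ×s → (2.89008,-3.58410) → (2.89,-3.58)
v7: (-5,4) → rotate → (5.31395,3.57239) → ×s → (6.78572,4.56181) → (6.79,4.56)

Cross-section at z=11.75: (4.35,5.33) (-2.54,6.82) (-4.94,5.57) (-7.01,-3.15) (1.32,-6.44) (2.89,-3.58) (6.79,4.56)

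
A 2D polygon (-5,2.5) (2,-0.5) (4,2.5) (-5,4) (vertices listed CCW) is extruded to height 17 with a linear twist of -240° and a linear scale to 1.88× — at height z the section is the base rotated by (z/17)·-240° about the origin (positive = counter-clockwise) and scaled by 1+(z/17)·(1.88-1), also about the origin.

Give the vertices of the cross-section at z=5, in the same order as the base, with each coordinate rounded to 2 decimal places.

Cross-section at z=5: (0.88,6.98) (0.24,-2.58) (4.64,-3.70) (2.66,7.61)

t = z/height = 5/17 = 0.294118
s = 1 + (scale-1)·z/height = 1 + (1.88-1)·5/17 = 1.258824
θ = twist·z/height = -240°·5/17 = -70.5882° = -1.231997 rad
cos θ = 0.332355, sin θ = -0.943154 (intermediates below are computed at full precision and shown rounded to 5 d.p.)
v1: (-5,2.5) → rotate → (0.69611,5.54666) → ×s → (0.87628,6.98227) → (0.88,6.98)
v2: (2,-0.5) → rotate → (0.19313,-2.05249) → ×s → (0.24312,-2.58372) → (0.24,-2.58)
v3: (4,2.5) → rotate → (3.68731,-2.94173) → ×s → (4.64167,-3.70312) → (4.64,-3.70)
v4: (-5,4) → rotate → (2.11084,6.04519) → ×s → (2.65718,7.60983) → (2.66,7.61)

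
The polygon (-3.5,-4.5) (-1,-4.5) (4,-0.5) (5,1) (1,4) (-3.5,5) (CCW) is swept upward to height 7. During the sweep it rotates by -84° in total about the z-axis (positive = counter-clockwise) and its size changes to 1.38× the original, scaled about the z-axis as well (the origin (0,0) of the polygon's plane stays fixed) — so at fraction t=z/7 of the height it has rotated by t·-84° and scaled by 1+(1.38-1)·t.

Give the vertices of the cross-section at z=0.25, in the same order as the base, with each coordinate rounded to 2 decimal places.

t = z/height = 0.25/7 = 0.0357143
s = 1 + (scale-1)·z/height = 1 + (1.38-1)·0.25/7 = 1.013571
θ = twist·z/height = -84°·0.25/7 = -3.0000° = -0.052360 rad
cos θ = 0.998630, sin θ = -0.052336 (intermediates below are computed at full precision and shown rounded to 5 d.p.)
v1: (-3.5,-4.5) → rotate → (-3.73072,-4.31066) → ×s → (-3.78135,-4.36916) → (-3.78,-4.37)
v2: (-1,-4.5) → rotate → (-1.23414,-4.44150) → ×s → (-1.25089,-4.50177) → (-1.25,-4.50)
v3: (4,-0.5) → rotate → (3.96835,-0.70866) → ×s → (4.02221,-0.71828) → (4.02,-0.72)
v4: (5,1) → rotate → (5.04548,0.73695) → ×s → (5.11396,0.74695) → (5.11,0.75)
v5: (1,4) → rotate → (1.20797,3.94218) → ×s → (1.22437,3.99568) → (1.22,4.00)
v6: (-3.5,5) → rotate → (-3.23352,5.17632) → ×s → (-3.27741,5.24657) → (-3.28,5.25)

Cross-section at z=0.25: (-3.78,-4.37) (-1.25,-4.50) (4.02,-0.72) (5.11,0.75) (1.22,4.00) (-3.28,5.25)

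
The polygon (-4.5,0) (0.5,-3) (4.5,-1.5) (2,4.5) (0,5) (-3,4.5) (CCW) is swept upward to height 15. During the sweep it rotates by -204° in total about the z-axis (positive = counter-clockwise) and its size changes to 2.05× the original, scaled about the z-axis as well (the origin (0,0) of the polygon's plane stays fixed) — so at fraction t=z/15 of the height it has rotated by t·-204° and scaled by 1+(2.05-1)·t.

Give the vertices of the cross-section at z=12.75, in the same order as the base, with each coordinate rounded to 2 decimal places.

Cross-section at z=12.75: (8.46,0.98) (-1.59,5.53) (-8.79,1.84) (-2.78,-8.89) (1.09,-9.40) (6.62,-7.81)

t = z/height = 12.75/15 = 0.85
s = 1 + (scale-1)·z/height = 1 + (2.05-1)·12.75/15 = 1.892500
θ = twist·z/height = -204°·12.75/15 = -173.4000° = -3.026401 rad
cos θ = -0.993373, sin θ = -0.114937 (intermediates below are computed at full precision and shown rounded to 5 d.p.)
v1: (-4.5,0) → rotate → (4.47018,0.51722) → ×s → (8.45981,0.97883) → (8.46,0.98)
v2: (0.5,-3) → rotate → (-0.84150,2.92265) → ×s → (-1.59253,5.53111) → (-1.59,5.53)
v3: (4.5,-1.5) → rotate → (-4.64258,0.97284) → ×s → (-8.78609,1.84110) → (-8.79,1.84)
v4: (2,4.5) → rotate → (-1.46953,-4.70005) → ×s → (-2.78108,-8.89485) → (-2.78,-8.89)
v5: (0,5) → rotate → (0.57469,-4.96686) → ×s → (1.08759,-9.39979) → (1.09,-9.40)
v6: (-3,4.5) → rotate → (3.49734,-4.12537) → ×s → (6.61871,-7.80726) → (6.62,-7.81)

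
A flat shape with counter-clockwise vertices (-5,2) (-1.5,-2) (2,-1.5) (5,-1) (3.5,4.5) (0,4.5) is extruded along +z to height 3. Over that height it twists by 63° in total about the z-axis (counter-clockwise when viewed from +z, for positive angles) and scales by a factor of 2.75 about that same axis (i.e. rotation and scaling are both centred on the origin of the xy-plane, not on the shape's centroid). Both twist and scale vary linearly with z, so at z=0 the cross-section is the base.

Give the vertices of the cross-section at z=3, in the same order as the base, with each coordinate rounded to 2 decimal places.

Cross-section at z=3: (-11.14,-9.75) (3.03,-6.17) (6.17,3.03) (8.69,11.00) (-6.66,14.19) (-11.03,5.62)

t = z/height = 3/3 = 1
s = 1 + (scale-1)·z/height = 1 + (2.75-1)·3/3 = 2.750000
θ = twist·z/height = 63°·3/3 = 63.0000° = 1.099557 rad
cos θ = 0.453990, sin θ = 0.891007 (intermediates below are computed at full precision and shown rounded to 5 d.p.)
v1: (-5,2) → rotate → (-4.05197,-3.54705) → ×s → (-11.14291,-9.75439) → (-11.14,-9.75)
v2: (-1.5,-2) → rotate → (1.10103,-2.24449) → ×s → (3.02783,-6.17235) → (3.03,-6.17)
v3: (2,-1.5) → rotate → (2.24449,1.10103) → ×s → (6.17235,3.02783) → (6.17,3.03)
v4: (5,-1) → rotate → (3.16096,4.00104) → ×s → (8.69264,11.00287) → (8.69,11.00)
v5: (3.5,4.5) → rotate → (-2.42056,5.16148) → ×s → (-6.65655,14.19407) → (-6.66,14.19)
v6: (0,4.5) → rotate → (-4.00953,2.04296) → ×s → (-11.02621,5.61813) → (-11.03,5.62)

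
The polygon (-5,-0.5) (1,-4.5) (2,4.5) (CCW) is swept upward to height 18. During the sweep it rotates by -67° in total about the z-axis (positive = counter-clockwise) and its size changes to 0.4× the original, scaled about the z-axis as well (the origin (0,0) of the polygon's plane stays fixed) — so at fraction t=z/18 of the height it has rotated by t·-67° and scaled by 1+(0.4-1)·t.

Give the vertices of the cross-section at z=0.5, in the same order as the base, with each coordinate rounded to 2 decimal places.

t = z/height = 0.5/18 = 0.0277778
s = 1 + (scale-1)·z/height = 1 + (0.4-1)·0.5/18 = 0.983333
θ = twist·z/height = -67°·0.5/18 = -1.8611° = -0.032483 rad
cos θ = 0.999472, sin θ = -0.032477 (intermediates below are computed at full precision and shown rounded to 5 d.p.)
v1: (-5,-0.5) → rotate → (-5.01360,-0.33735) → ×s → (-4.93004,-0.33173) → (-4.93,-0.33)
v2: (1,-4.5) → rotate → (0.85333,-4.53010) → ×s → (0.83910,-4.45460) → (0.84,-4.45)
v3: (2,4.5) → rotate → (2.14509,4.43267) → ×s → (2.10934,4.35879) → (2.11,4.36)

Cross-section at z=0.5: (-4.93,-0.33) (0.84,-4.45) (2.11,4.36)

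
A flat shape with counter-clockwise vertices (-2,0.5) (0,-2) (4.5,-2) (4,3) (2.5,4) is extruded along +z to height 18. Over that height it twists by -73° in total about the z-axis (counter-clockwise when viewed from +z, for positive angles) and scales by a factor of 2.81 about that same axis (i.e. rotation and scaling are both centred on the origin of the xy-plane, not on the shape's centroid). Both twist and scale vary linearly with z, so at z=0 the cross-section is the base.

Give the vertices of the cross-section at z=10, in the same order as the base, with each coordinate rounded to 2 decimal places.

Cross-section at z=10: (-2.40,3.37) (-2.61,-3.05) (4.25,-8.92) (10.01,-0.64) (9.03,2.84)

t = z/height = 10/18 = 0.555556
s = 1 + (scale-1)·z/height = 1 + (2.81-1)·10/18 = 2.005556
θ = twist·z/height = -73°·10/18 = -40.5556° = -0.707828 rad
cos θ = 0.759776, sin θ = -0.650185 (intermediates below are computed at full precision and shown rounded to 5 d.p.)
v1: (-2,0.5) → rotate → (-1.19446,1.68026) → ×s → (-2.39555,3.36985) → (-2.40,3.37)
v2: (0,-2) → rotate → (-1.30037,-1.51955) → ×s → (-2.60796,-3.04755) → (-2.61,-3.05)
v3: (4.5,-2) → rotate → (2.11862,-4.44538) → ×s → (4.24901,-8.91547) → (4.25,-8.92)
v4: (4,3) → rotate → (4.98966,-0.32141) → ×s → (10.00704,-0.64461) → (10.01,-0.64)
v5: (2.5,4) → rotate → (4.50018,1.41364) → ×s → (9.02536,2.83514) → (9.03,2.84)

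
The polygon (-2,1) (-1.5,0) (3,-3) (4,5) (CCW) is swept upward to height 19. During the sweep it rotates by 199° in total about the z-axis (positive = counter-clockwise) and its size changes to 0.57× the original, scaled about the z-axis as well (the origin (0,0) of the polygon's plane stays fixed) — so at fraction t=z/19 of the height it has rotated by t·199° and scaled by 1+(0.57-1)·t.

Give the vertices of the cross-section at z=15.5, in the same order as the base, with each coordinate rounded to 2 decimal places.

Cross-section at z=15.5: (1.04,-1.01) (0.93,-0.30) (-1.27,2.45) (-3.46,-2.31)

t = z/height = 15.5/19 = 0.815789
s = 1 + (scale-1)·z/height = 1 + (0.57-1)·15.5/19 = 0.649211
θ = twist·z/height = 199°·15.5/19 = 162.3421° = 2.833404 rad
cos θ = -0.952885, sin θ = 0.303333 (intermediates below are computed at full precision and shown rounded to 5 d.p.)
v1: (-2,1) → rotate → (1.60244,-1.55955) → ×s → (1.04032,-1.01248) → (1.04,-1.01)
v2: (-1.5,0) → rotate → (1.42933,-0.45500) → ×s → (0.92793,-0.29539) → (0.93,-0.30)
v3: (3,-3) → rotate → (-1.94866,3.76865) → ×s → (-1.26509,2.44665) → (-1.27,2.45)
v4: (4,5) → rotate → (-5.32820,-3.55109) → ×s → (-3.45913,-2.30541) → (-3.46,-2.31)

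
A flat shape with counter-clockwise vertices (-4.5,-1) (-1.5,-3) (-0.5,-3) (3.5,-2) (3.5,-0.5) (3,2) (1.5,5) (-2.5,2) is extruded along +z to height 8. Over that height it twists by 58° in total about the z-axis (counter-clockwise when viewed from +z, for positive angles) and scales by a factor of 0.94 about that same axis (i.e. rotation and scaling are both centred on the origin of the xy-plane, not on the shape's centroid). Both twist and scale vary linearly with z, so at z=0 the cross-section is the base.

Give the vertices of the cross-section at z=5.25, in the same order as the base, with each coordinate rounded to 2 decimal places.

t = z/height = 5.25/8 = 0.65625
s = 1 + (scale-1)·z/height = 1 + (0.94-1)·5.25/8 = 0.960625
θ = twist·z/height = 58°·5.25/8 = 38.0625° = 0.664316 rad
cos θ = 0.787339, sin θ = 0.616521 (intermediates below are computed at full precision and shown rounded to 5 d.p.)
v1: (-4.5,-1) → rotate → (-2.92650,-3.56168) → ×s → (-2.81127,-3.42144) → (-2.81,-3.42)
v2: (-1.5,-3) → rotate → (0.66855,-3.28680) → ×s → (0.64223,-3.15738) → (0.64,-3.16)
v3: (-0.5,-3) → rotate → (1.45589,-2.67028) → ×s → (1.39857,-2.56513) → (1.40,-2.57)
v4: (3.5,-2) → rotate → (3.98873,0.58315) → ×s → (3.83167,0.56018) → (3.83,0.56)
v5: (3.5,-0.5) → rotate → (3.06395,1.76415) → ×s → (2.94330,1.69469) → (2.94,1.69)
v6: (3,2) → rotate → (1.12897,3.42424) → ×s → (1.08452,3.28941) → (1.08,3.29)
v7: (1.5,5) → rotate → (-1.90160,4.86147) → ×s → (-1.82672,4.67005) → (-1.83,4.67)
v8: (-2.5,2) → rotate → (-3.20139,0.03338) → ×s → (-3.07533,0.03206) → (-3.08,0.03)

Cross-section at z=5.25: (-2.81,-3.42) (0.64,-3.16) (1.40,-2.57) (3.83,0.56) (2.94,1.69) (1.08,3.29) (-1.83,4.67) (-3.08,0.03)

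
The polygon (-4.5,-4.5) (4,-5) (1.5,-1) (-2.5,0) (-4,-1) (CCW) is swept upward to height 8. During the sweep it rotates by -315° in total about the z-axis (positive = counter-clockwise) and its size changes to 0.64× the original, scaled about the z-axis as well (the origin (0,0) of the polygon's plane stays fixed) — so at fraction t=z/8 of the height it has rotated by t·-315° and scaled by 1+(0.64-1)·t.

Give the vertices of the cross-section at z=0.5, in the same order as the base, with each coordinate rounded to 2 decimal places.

Cross-section at z=0.5: (-5.62,-2.66) (2.03,-5.92) (1.05,-1.41) (-2.30,0.82) (-4.01,0.40)

t = z/height = 0.5/8 = 0.0625
s = 1 + (scale-1)·z/height = 1 + (0.64-1)·0.5/8 = 0.977500
θ = twist·z/height = -315°·0.5/8 = -19.6875° = -0.343612 rad
cos θ = 0.941544, sin θ = -0.336890 (intermediates below are computed at full precision and shown rounded to 5 d.p.)
v1: (-4.5,-4.5) → rotate → (-5.75295,-2.72094) → ×s → (-5.62351,-2.65972) → (-5.62,-2.66)
v2: (4,-5) → rotate → (2.08173,-6.05528) → ×s → (2.03489,-5.91904) → (2.03,-5.92)
v3: (1.5,-1) → rotate → (1.07543,-1.44688) → ×s → (1.05123,-1.41432) → (1.05,-1.41)
v4: (-2.5,0) → rotate → (-2.35386,0.84222) → ×s → (-2.30090,0.82327) → (-2.30,0.82)
v5: (-4,-1) → rotate → (-4.10307,0.40602) → ×s → (-4.01075,0.39688) → (-4.01,0.40)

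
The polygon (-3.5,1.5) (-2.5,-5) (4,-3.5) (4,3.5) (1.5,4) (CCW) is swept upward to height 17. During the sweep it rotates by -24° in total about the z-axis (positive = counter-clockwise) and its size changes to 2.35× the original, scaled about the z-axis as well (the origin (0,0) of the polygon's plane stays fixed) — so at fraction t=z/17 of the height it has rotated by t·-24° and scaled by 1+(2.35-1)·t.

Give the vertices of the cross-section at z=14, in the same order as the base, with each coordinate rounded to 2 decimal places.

Cross-section at z=14: (-5.88,5.48) (-8.54,-8.15) (5.45,-9.81) (10.45,4.10) (5.84,6.88)

t = z/height = 14/17 = 0.823529
s = 1 + (scale-1)·z/height = 1 + (2.35-1)·14/17 = 2.111765
θ = twist·z/height = -24°·14/17 = -19.7647° = -0.344959 rad
cos θ = 0.941089, sin θ = -0.338158 (intermediates below are computed at full precision and shown rounded to 5 d.p.)
v1: (-3.5,1.5) → rotate → (-2.78657,2.59519) → ×s → (-5.88459,5.48043) → (-5.88,5.48)
v2: (-2.5,-5) → rotate → (-4.04351,-3.86005) → ×s → (-8.53895,-8.15152) → (-8.54,-8.15)
v3: (4,-3.5) → rotate → (2.58080,-4.64645) → ×s → (5.45005,-9.81220) → (5.45,-9.81)
v4: (4,3.5) → rotate → (4.94791,1.94118) → ×s → (10.44882,4.09931) → (10.45,4.10)
v5: (1.5,4) → rotate → (2.76427,3.25712) → ×s → (5.83748,6.87827) → (5.84,6.88)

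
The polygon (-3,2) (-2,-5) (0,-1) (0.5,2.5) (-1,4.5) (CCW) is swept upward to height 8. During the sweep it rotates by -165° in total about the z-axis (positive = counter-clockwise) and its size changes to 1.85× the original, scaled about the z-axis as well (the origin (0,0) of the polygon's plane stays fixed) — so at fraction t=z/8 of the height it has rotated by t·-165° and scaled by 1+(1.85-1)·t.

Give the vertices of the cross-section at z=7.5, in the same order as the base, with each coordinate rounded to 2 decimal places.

t = z/height = 7.5/8 = 0.9375
s = 1 + (scale-1)·z/height = 1 + (1.85-1)·7.5/8 = 1.796875
θ = twist·z/height = -165°·7.5/8 = -154.6875° = -2.699806 rad
cos θ = -0.903989, sin θ = -0.427555 (intermediates below are computed at full precision and shown rounded to 5 d.p.)
v1: (-3,2) → rotate → (3.56708,-0.52531) → ×s → (6.40959,-0.94392) → (6.41,-0.94)
v2: (-2,-5) → rotate → (-0.32980,5.37506) → ×s → (-0.59260,9.65830) → (-0.59,9.66)
v3: (0,-1) → rotate → (-0.42756,0.90399) → ×s → (-0.76826,1.62436) → (-0.77,1.62)
v4: (0.5,2.5) → rotate → (0.61689,-2.47375) → ×s → (1.10848,-4.44502) → (1.11,-4.45)
v5: (-1,4.5) → rotate → (2.82799,-3.64040) → ×s → (5.08154,-6.54134) → (5.08,-6.54)

Cross-section at z=7.5: (6.41,-0.94) (-0.59,9.66) (-0.77,1.62) (1.11,-4.45) (5.08,-6.54)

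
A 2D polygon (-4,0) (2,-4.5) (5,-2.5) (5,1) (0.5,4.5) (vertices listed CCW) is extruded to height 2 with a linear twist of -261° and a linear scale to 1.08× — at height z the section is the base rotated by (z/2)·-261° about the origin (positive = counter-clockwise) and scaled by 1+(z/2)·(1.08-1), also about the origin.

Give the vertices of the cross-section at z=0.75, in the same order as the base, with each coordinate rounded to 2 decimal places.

t = z/height = 0.75/2 = 0.375
s = 1 + (scale-1)·z/height = 1 + (1.08-1)·0.75/2 = 1.030000
θ = twist·z/height = -261°·0.75/2 = -97.8750° = -1.708241 rad
cos θ = -0.137012, sin θ = -0.990569 (intermediates below are computed at full precision and shown rounded to 5 d.p.)
v1: (-4,0) → rotate → (0.54805,3.96228) → ×s → (0.56449,4.08115) → (0.56,4.08)
v2: (2,-4.5) → rotate → (-4.73159,-1.36458) → ×s → (-4.87353,-1.40552) → (-4.87,-1.41)
v3: (5,-2.5) → rotate → (-3.16149,-4.61032) → ×s → (-3.25633,-4.74863) → (-3.26,-4.75)
v4: (5,1) → rotate → (0.30551,-5.08986) → ×s → (0.31467,-5.24255) → (0.31,-5.24)
v5: (0.5,4.5) → rotate → (4.38906,-1.11184) → ×s → (4.52073,-1.14520) → (4.52,-1.15)

Cross-section at z=0.75: (0.56,4.08) (-4.87,-1.41) (-3.26,-4.75) (0.31,-5.24) (4.52,-1.15)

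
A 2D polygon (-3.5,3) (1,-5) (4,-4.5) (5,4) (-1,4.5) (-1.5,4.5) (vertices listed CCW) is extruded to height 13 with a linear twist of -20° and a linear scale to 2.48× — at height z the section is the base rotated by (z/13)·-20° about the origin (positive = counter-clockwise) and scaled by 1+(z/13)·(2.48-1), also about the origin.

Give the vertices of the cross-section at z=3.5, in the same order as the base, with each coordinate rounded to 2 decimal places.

t = z/height = 3.5/13 = 0.269231
s = 1 + (scale-1)·z/height = 1 + (2.48-1)·3.5/13 = 1.398462
θ = twist·z/height = -20°·3.5/13 = -5.3846° = -0.093979 rad
cos θ = 0.995587, sin θ = -0.093841 (intermediates below are computed at full precision and shown rounded to 5 d.p.)
v1: (-3.5,3) → rotate → (-3.20303,3.31521) → ×s → (-4.47932,4.63619) → (-4.48,4.64)
v2: (1,-5) → rotate → (0.52638,-5.07178) → ×s → (0.73613,-7.09269) → (0.74,-7.09)
v3: (4,-4.5) → rotate → (3.56006,-4.85551) → ×s → (4.97861,-6.79024) → (4.98,-6.79)
v4: (5,4) → rotate → (5.35330,3.51314) → ×s → (7.48638,4.91300) → (7.49,4.91)
v5: (-1,4.5) → rotate → (-0.57330,4.57398) → ×s → (-0.80174,6.39654) → (-0.80,6.40)
v6: (-1.5,4.5) → rotate → (-1.07110,4.62090) → ×s → (-1.49789,6.46216) → (-1.50,6.46)

Cross-section at z=3.5: (-4.48,4.64) (0.74,-7.09) (4.98,-6.79) (7.49,4.91) (-0.80,6.40) (-1.50,6.46)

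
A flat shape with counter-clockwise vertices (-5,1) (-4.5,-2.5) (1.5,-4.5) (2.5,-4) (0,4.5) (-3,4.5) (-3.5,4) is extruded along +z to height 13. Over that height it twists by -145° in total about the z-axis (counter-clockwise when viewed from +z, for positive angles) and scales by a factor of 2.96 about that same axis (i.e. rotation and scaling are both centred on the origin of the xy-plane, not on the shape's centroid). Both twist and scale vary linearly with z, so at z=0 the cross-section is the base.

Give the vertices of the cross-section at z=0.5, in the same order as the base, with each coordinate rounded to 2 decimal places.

t = z/height = 0.5/13 = 0.0384615
s = 1 + (scale-1)·z/height = 1 + (2.96-1)·0.5/13 = 1.075385
θ = twist·z/height = -145°·0.5/13 = -5.5769° = -0.097336 rad
cos θ = 0.995267, sin θ = -0.097182 (intermediates below are computed at full precision and shown rounded to 5 d.p.)
v1: (-5,1) → rotate → (-4.87915,1.48118) → ×s → (-5.24696,1.59283) → (-5.25,1.59)
v2: (-4.5,-2.5) → rotate → (-4.72165,-2.05085) → ×s → (-5.07760,-2.20545) → (-5.08,-2.21)
v3: (1.5,-4.5) → rotate → (1.05558,-4.62447) → ×s → (1.13516,-4.97309) → (1.14,-4.97)
v4: (2.5,-4) → rotate → (2.09944,-4.22402) → ×s → (2.25770,-4.54245) → (2.26,-4.54)
v5: (0,4.5) → rotate → (0.43732,4.47870) → ×s → (0.47029,4.81632) → (0.47,4.82)
v6: (-3,4.5) → rotate → (-2.54848,4.77025) → ×s → (-2.74060,5.12985) → (-2.74,5.13)
v7: (-3.5,4) → rotate → (-3.09470,4.32120) → ×s → (-3.32800,4.64696) → (-3.33,4.65)

Cross-section at z=0.5: (-5.25,1.59) (-5.08,-2.21) (1.14,-4.97) (2.26,-4.54) (0.47,4.82) (-2.74,5.13) (-3.33,4.65)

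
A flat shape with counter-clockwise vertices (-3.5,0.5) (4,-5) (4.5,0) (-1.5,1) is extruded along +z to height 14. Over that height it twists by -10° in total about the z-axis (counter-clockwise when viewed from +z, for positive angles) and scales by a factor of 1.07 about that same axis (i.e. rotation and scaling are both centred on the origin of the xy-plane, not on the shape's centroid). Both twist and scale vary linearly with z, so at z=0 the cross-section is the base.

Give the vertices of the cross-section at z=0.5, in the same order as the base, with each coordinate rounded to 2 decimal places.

Cross-section at z=0.5: (-3.51,0.52) (3.98,-5.04) (4.51,-0.03) (-1.50,1.01)

t = z/height = 0.5/14 = 0.0357143
s = 1 + (scale-1)·z/height = 1 + (1.07-1)·0.5/14 = 1.002500
θ = twist·z/height = -10°·0.5/14 = -0.3571° = -0.006233 rad
cos θ = 0.999981, sin θ = -0.006233 (intermediates below are computed at full precision and shown rounded to 5 d.p.)
v1: (-3.5,0.5) → rotate → (-3.49682,0.52181) → ×s → (-3.50556,0.52311) → (-3.51,0.52)
v2: (4,-5) → rotate → (3.96876,-5.02484) → ×s → (3.97868,-5.03740) → (3.98,-5.04)
v3: (4.5,0) → rotate → (4.49991,-0.02805) → ×s → (4.51116,-0.02812) → (4.51,-0.03)
v4: (-1.5,1) → rotate → (-1.49374,1.00933) → ×s → (-1.49747,1.01185) → (-1.50,1.01)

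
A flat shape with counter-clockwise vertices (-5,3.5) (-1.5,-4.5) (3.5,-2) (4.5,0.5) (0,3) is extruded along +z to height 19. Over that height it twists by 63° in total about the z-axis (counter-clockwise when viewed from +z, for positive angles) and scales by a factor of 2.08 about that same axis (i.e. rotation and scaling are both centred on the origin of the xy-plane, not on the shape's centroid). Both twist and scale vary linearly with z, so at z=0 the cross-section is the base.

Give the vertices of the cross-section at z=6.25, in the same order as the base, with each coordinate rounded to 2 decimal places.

Cross-section at z=6.25: (-8.02,2.04) (0.26,-6.42) (5.40,-0.86) (5.46,2.79) (-1.44,3.80)

t = z/height = 6.25/19 = 0.328947
s = 1 + (scale-1)·z/height = 1 + (2.08-1)·6.25/19 = 1.355263
θ = twist·z/height = 63°·6.25/19 = 20.7237° = 0.361697 rad
cos θ = 0.935298, sin θ = 0.353861 (intermediates below are computed at full precision and shown rounded to 5 d.p.)
v1: (-5,3.5) → rotate → (-5.91500,1.50423) → ×s → (-8.01639,2.03863) → (-8.02,2.04)
v2: (-1.5,-4.5) → rotate → (0.18943,-4.73963) → ×s → (0.25673,-6.42345) → (0.26,-6.42)
v3: (3.5,-2) → rotate → (3.98127,-0.63208) → ×s → (5.39566,-0.85664) → (5.40,-0.86)
v4: (4.5,0.5) → rotate → (4.03191,2.06003) → ×s → (5.46430,2.79188) → (5.46,2.79)
v5: (0,3) → rotate → (-1.06158,2.80589) → ×s → (-1.43873,3.80272) → (-1.44,3.80)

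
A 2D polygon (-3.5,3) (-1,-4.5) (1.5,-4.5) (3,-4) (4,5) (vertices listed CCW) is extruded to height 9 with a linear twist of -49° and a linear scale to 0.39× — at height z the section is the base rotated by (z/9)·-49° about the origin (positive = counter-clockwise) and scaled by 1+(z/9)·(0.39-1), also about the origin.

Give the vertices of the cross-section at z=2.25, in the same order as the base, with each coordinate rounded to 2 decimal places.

Cross-section at z=2.25: (-2.36,3.11) (-1.64,-3.55) (0.43,-4.00) (1.77,-3.85) (4.21,3.42)

t = z/height = 2.25/9 = 0.25
s = 1 + (scale-1)·z/height = 1 + (0.39-1)·2.25/9 = 0.847500
θ = twist·z/height = -49°·2.25/9 = -12.2500° = -0.213803 rad
cos θ = 0.977231, sin θ = -0.212178 (intermediates below are computed at full precision and shown rounded to 5 d.p.)
v1: (-3.5,3) → rotate → (-2.78378,3.67432) → ×s → (-2.35925,3.11398) → (-2.36,3.11)
v2: (-1,-4.5) → rotate → (-1.93203,-4.18536) → ×s → (-1.63740,-3.54709) → (-1.64,-3.55)
v3: (1.5,-4.5) → rotate → (0.51105,-4.71581) → ×s → (0.43311,-3.99665) → (0.43,-4.00)
v4: (3,-4) → rotate → (2.08298,-4.54546) → ×s → (1.76533,-3.85228) → (1.77,-3.85)
v5: (4,5) → rotate → (4.96981,4.03744) → ×s → (4.21192,3.42173) → (4.21,3.42)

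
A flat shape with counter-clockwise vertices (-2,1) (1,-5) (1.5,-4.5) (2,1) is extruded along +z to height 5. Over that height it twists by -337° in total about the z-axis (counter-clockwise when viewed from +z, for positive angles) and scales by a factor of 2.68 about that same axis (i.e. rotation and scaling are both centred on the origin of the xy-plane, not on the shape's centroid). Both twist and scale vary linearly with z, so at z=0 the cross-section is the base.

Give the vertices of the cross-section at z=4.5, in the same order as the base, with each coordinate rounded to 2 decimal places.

t = z/height = 4.5/5 = 0.9
s = 1 + (scale-1)·z/height = 1 + (2.68-1)·4.5/5 = 2.512000
θ = twist·z/height = -337°·4.5/5 = -303.3000° = -5.293584 rad
cos θ = 0.549023, sin θ = 0.835807 (intermediates below are computed at full precision and shown rounded to 5 d.p.)
v1: (-2,1) → rotate → (-1.93385,-1.12259) → ×s → (-4.85784,-2.81995) → (-4.86,-2.82)
v2: (1,-5) → rotate → (4.72806,-1.90931) → ×s → (11.87689,-4.79618) → (11.88,-4.80)
v3: (1.5,-4.5) → rotate → (4.58467,-1.21689) → ×s → (11.51668,-3.05683) → (11.52,-3.06)
v4: (2,1) → rotate → (0.26224,2.22064) → ×s → (0.65874,5.57824) → (0.66,5.58)

Cross-section at z=4.5: (-4.86,-2.82) (11.88,-4.80) (11.52,-3.06) (0.66,5.58)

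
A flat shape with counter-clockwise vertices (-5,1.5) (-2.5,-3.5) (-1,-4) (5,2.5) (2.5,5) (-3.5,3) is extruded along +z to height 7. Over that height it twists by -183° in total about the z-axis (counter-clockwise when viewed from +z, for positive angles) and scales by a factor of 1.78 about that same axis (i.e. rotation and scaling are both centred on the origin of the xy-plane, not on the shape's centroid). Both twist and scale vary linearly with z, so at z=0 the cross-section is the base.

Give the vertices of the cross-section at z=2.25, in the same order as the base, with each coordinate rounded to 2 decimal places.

Cross-section at z=2.25: (-1.63,6.32) (-5.36,0.41) (-4.93,-1.52) (5.91,-3.73) (6.97,0.56) (0.94,5.69)

t = z/height = 2.25/7 = 0.321429
s = 1 + (scale-1)·z/height = 1 + (1.78-1)·2.25/7 = 1.250714
θ = twist·z/height = -183°·2.25/7 = -58.8214° = -1.026628 rad
cos θ = 0.517707, sin θ = -0.855558 (intermediates below are computed at full precision and shown rounded to 5 d.p.)
v1: (-5,1.5) → rotate → (-1.30520,5.05435) → ×s → (-1.63243,6.32155) → (-1.63,6.32)
v2: (-2.5,-3.5) → rotate → (-4.28872,0.32692) → ×s → (-5.36396,0.40888) → (-5.36,0.41)
v3: (-1,-4) → rotate → (-3.93994,-1.21527) → ×s → (-4.92774,-1.51996) → (-4.93,-1.52)
v4: (5,2.5) → rotate → (4.72743,-2.98352) → ×s → (5.91266,-3.73153) → (5.91,-3.73)
v5: (2.5,5) → rotate → (5.57206,0.44964) → ×s → (6.96905,0.56237) → (6.97,0.56)
v6: (-3.5,3) → rotate → (0.75470,4.54757) → ×s → (0.94391,5.68772) → (0.94,5.69)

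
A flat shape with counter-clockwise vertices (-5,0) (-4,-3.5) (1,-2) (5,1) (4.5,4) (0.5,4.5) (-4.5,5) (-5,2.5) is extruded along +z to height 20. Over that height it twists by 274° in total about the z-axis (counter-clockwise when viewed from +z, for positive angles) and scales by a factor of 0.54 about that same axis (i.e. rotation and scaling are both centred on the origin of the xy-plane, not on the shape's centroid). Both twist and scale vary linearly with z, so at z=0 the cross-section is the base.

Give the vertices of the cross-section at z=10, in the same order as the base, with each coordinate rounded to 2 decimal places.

t = z/height = 10/20 = 0.5
s = 1 + (scale-1)·z/height = 1 + (0.54-1)·10/20 = 0.770000
θ = twist·z/height = 274°·10/20 = 137.0000° = 2.391101 rad
cos θ = -0.731354, sin θ = 0.681998 (intermediates below are computed at full precision and shown rounded to 5 d.p.)
v1: (-5,0) → rotate → (3.65677,-3.40999) → ×s → (2.81571,-2.62569) → (2.82,-2.63)
v2: (-4,-3.5) → rotate → (5.31241,-0.16826) → ×s → (4.09055,-0.12956) → (4.09,-0.13)
v3: (1,-2) → rotate → (0.63264,2.14471) → ×s → (0.48714,1.65142) → (0.49,1.65)
v4: (5,1) → rotate → (-4.33877,2.67864) → ×s → (-3.34085,2.06255) → (-3.34,2.06)
v5: (4.5,4) → rotate → (-6.01909,0.14358) → ×s → (-4.63470,0.11055) → (-4.63,0.11)
v6: (0.5,4.5) → rotate → (-3.43467,-2.95009) → ×s → (-2.64470,-2.27157) → (-2.64,-2.27)
v7: (-4.5,5) → rotate → (-0.11890,-6.72576) → ×s → (-0.09155,-5.17884) → (-0.09,-5.18)
v8: (-5,2.5) → rotate → (1.95177,-5.23838) → ×s → (1.50286,-4.03355) → (1.50,-4.03)

Cross-section at z=10: (2.82,-2.63) (4.09,-0.13) (0.49,1.65) (-3.34,2.06) (-4.63,0.11) (-2.64,-2.27) (-0.09,-5.18) (1.50,-4.03)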